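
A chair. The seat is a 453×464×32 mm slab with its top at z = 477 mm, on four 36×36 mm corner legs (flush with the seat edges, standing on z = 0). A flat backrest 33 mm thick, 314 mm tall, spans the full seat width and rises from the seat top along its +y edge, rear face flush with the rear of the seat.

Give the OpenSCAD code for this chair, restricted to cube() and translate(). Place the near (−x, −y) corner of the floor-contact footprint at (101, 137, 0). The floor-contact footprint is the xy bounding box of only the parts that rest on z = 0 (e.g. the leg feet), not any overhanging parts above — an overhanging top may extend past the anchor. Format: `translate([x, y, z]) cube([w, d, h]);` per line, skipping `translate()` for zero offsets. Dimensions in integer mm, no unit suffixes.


// leg_h = 477 - 32 = 445
translate([101, 137, 445]) cube([453, 464, 32]);
translate([101, 137, 0]) cube([36, 36, 445]);
translate([518, 137, 0]) cube([36, 36, 445]);
translate([101, 565, 0]) cube([36, 36, 445]);
translate([518, 565, 0]) cube([36, 36, 445]);
translate([101, 568, 477]) cube([453, 33, 314]);


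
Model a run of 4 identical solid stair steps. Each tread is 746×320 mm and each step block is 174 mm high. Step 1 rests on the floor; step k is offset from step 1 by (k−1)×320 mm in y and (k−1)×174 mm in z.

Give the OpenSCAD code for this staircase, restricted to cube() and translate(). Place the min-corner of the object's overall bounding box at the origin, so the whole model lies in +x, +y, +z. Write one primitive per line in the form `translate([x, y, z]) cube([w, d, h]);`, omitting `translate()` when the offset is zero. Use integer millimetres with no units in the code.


cube([746, 320, 174]);
translate([0, 320, 174]) cube([746, 320, 174]);
translate([0, 640, 348]) cube([746, 320, 174]);
translate([0, 960, 522]) cube([746, 320, 174]);


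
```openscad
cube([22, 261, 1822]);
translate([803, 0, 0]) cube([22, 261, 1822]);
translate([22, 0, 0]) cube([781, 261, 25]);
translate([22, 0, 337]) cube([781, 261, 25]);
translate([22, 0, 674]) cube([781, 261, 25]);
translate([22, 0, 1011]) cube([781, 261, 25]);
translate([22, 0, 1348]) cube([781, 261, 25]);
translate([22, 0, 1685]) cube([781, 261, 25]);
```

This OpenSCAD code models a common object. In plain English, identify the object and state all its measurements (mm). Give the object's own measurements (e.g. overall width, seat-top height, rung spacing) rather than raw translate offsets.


An open bookshelf. Two side panels, each 22 mm thick, 261 mm deep and 1822 mm tall, stand 825 mm apart (outside-to-outside). Between them sit 6 shelves, each 25 mm thick and 261 mm deep, spanning the full gap between the sides. The bottom shelf rests on the floor (its underside at z = 0) and the clear gap between one shelf's top and the next shelf's underside is 312 mm.


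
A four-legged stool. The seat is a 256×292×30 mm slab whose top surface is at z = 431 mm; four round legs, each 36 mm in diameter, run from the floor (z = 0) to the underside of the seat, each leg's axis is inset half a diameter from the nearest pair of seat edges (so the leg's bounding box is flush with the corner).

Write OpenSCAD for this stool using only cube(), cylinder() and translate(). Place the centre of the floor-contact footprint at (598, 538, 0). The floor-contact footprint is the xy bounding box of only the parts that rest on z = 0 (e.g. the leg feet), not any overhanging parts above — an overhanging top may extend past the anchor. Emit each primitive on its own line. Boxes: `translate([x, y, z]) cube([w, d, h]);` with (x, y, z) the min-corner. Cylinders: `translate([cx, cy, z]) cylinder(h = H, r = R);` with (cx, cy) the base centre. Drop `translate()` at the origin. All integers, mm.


// leg_h = 431 - 30 = 401
translate([470, 392, 401]) cube([256, 292, 30]);
translate([488, 410, 0]) cylinder(h = 401, r = 18);
translate([708, 410, 0]) cylinder(h = 401, r = 18);
translate([488, 666, 0]) cylinder(h = 401, r = 18);
translate([708, 666, 0]) cylinder(h = 401, r = 18);


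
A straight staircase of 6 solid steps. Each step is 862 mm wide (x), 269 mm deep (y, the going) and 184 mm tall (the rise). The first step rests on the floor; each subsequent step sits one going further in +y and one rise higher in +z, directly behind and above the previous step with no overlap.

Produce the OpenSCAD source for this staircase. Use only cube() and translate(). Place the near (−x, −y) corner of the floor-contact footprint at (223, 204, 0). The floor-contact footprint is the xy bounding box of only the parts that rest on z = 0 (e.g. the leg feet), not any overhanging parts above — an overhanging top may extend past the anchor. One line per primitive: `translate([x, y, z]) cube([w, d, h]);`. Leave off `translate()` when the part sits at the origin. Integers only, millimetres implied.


translate([223, 204, 0]) cube([862, 269, 184]);
translate([223, 473, 184]) cube([862, 269, 184]);
translate([223, 742, 368]) cube([862, 269, 184]);
translate([223, 1011, 552]) cube([862, 269, 184]);
translate([223, 1280, 736]) cube([862, 269, 184]);
translate([223, 1549, 920]) cube([862, 269, 184]);


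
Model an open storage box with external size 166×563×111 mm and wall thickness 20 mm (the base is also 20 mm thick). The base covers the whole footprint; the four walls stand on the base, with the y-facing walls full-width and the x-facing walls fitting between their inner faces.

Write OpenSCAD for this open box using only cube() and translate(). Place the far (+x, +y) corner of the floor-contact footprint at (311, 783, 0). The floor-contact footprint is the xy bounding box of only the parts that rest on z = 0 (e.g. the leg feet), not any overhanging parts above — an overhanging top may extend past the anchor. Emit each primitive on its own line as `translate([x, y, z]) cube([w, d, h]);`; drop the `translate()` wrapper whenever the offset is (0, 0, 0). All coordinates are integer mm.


translate([145, 220, 0]) cube([166, 563, 20]);
translate([145, 220, 20]) cube([166, 20, 91]);
translate([145, 763, 20]) cube([166, 20, 91]);
translate([145, 240, 20]) cube([20, 523, 91]);
translate([291, 240, 20]) cube([20, 523, 91]);


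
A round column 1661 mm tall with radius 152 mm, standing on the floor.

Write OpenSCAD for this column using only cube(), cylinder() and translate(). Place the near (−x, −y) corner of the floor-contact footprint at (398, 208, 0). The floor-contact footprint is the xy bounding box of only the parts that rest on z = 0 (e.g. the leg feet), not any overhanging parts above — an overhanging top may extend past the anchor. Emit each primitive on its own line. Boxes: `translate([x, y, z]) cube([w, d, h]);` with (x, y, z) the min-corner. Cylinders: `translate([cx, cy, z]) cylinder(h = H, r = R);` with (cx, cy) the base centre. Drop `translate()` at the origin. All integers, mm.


translate([550, 360, 0]) cylinder(h = 1661, r = 152);


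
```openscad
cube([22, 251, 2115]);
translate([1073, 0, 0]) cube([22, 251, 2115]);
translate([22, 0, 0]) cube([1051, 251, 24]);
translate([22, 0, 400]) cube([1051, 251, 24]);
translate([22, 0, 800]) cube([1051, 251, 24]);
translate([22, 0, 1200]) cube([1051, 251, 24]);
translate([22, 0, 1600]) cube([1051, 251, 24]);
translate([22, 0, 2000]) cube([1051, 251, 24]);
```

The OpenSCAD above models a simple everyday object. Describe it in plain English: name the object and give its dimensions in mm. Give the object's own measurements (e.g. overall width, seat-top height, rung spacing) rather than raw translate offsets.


An open bookshelf. Two side panels, each 22 mm thick, 251 mm deep and 2115 mm tall, stand 1095 mm apart (outside-to-outside). Between them sit 6 shelves, each 24 mm thick and 251 mm deep, spanning the full gap between the sides. The bottom shelf rests on the floor (its underside at z = 0) and the clear gap between one shelf's top and the next shelf's underside is 376 mm.


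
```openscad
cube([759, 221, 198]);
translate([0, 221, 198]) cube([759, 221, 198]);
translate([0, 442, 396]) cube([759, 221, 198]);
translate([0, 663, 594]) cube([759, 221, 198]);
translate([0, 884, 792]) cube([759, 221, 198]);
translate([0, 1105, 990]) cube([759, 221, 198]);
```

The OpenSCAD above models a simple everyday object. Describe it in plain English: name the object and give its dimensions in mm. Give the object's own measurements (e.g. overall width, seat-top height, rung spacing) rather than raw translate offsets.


A straight staircase of 6 solid steps. Each step is 759 mm wide (x), 221 mm deep (y, the going) and 198 mm tall (the rise). The first step rests on the floor; each subsequent step sits one going further in +y and one rise higher in +z, directly behind and above the previous step with no overlap.


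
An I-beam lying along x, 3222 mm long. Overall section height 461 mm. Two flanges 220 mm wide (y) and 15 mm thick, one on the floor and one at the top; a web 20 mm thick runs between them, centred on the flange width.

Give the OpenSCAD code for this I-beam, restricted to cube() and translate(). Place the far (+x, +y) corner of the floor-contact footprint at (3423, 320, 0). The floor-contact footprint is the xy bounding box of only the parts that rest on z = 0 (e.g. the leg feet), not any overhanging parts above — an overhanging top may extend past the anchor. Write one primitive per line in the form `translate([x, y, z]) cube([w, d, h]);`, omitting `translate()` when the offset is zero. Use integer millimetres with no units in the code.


translate([201, 100, 0]) cube([3222, 220, 15]);
translate([201, 200, 15]) cube([3222, 20, 431]);
translate([201, 100, 446]) cube([3222, 220, 15]);


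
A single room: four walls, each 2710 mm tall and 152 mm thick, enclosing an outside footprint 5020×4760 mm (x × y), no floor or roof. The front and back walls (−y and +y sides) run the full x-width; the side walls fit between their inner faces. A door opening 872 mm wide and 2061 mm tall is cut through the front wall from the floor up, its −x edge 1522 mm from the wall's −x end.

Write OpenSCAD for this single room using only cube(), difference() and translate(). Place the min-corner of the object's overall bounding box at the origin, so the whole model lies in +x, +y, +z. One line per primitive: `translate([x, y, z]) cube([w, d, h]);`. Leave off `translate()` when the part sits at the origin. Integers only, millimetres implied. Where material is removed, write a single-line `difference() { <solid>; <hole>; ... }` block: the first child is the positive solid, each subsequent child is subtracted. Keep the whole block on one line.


difference() { cube([5020, 152, 2710]); translate([1522, 0, 0]) cube([872, 152, 2061]); }
translate([0, 4608, 0]) cube([5020, 152, 2710]);
translate([0, 152, 0]) cube([152, 4456, 2710]);
translate([4868, 152, 0]) cube([152, 4456, 2710]);


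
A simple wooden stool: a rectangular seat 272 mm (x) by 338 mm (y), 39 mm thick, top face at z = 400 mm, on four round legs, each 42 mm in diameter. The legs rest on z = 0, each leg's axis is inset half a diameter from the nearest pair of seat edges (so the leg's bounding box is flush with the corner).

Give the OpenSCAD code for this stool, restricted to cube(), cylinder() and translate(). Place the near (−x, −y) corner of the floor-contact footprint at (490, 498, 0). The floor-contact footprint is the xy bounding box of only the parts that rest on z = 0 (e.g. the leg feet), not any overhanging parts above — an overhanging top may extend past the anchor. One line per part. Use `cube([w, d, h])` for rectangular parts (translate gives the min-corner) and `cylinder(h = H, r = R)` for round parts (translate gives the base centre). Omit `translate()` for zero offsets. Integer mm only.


// leg_h = 400 - 39 = 361
translate([490, 498, 361]) cube([272, 338, 39]);
translate([511, 519, 0]) cylinder(h = 361, r = 21);
translate([741, 519, 0]) cylinder(h = 361, r = 21);
translate([511, 815, 0]) cylinder(h = 361, r = 21);
translate([741, 815, 0]) cylinder(h = 361, r = 21);


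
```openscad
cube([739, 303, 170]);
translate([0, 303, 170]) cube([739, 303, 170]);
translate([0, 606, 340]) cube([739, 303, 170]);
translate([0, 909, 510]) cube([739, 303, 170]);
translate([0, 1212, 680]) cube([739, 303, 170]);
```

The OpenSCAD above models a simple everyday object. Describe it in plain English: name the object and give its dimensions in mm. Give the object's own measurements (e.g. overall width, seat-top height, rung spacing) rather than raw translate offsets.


A straight staircase of 5 solid steps. Each step is 739 mm wide (x), 303 mm deep (y, the going) and 170 mm tall (the rise). The first step rests on the floor; each subsequent step sits one going further in +y and one rise higher in +z, directly behind and above the previous step with no overlap.


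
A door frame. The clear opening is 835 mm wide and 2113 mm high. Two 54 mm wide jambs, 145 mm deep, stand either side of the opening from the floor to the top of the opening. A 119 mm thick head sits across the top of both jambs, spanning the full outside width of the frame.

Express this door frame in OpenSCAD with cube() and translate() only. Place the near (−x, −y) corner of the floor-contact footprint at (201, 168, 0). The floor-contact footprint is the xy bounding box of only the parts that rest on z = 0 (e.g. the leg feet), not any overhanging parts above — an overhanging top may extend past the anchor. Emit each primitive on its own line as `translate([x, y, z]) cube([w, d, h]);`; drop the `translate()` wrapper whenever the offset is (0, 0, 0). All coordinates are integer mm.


translate([201, 168, 0]) cube([54, 145, 2113]);
translate([1090, 168, 0]) cube([54, 145, 2113]);
translate([201, 168, 2113]) cube([943, 145, 119]);


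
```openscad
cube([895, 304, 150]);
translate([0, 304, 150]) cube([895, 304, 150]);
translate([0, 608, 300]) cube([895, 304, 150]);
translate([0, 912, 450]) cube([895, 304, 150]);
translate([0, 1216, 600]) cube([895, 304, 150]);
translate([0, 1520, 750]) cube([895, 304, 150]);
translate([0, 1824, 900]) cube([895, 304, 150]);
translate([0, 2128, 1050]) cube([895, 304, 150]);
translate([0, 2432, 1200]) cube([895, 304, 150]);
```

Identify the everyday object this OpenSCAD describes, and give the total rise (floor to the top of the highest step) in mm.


A staircase. The total rise is 1350 mm.

9 identical blocks, each offset up and back from the previous — a staircase. Each step is 150 mm tall and there are 9 of them, so the total rise is 9 × 150 = 1350 mm.


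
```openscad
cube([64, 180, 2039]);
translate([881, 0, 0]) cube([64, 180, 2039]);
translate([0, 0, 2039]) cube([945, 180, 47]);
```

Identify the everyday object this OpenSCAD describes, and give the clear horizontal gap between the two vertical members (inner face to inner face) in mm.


A door frame. The clear opening width is 817 mm.

Two 2039 mm tall posts with a header on top — a door frame. The left jamb is 64 mm wide at x = 0; the right jamb starts at x = 881. The clear opening is 881 − 64 = 817 mm.


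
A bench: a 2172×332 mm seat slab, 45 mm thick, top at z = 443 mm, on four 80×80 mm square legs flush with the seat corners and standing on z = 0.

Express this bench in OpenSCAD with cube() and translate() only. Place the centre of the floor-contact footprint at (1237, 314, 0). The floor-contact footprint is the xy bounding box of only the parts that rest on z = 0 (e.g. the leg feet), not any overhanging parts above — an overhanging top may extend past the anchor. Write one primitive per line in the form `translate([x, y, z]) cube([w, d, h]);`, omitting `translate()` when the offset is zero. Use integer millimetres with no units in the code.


// leg_h = 443 − 45 = 398
translate([151, 148, 398]) cube([2172, 332, 45]);
translate([151, 148, 0]) cube([80, 80, 398]);
translate([151, 400, 0]) cube([80, 80, 398]);
translate([2243, 148, 0]) cube([80, 80, 398]);
translate([2243, 400, 0]) cube([80, 80, 398]);


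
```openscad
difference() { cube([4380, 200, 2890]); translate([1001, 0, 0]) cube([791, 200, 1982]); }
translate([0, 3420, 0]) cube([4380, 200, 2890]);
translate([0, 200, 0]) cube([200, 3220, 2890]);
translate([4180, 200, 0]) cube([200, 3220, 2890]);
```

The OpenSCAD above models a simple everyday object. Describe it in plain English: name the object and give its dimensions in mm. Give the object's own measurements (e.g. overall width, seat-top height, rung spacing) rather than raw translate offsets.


A single room: four walls, each 2890 mm tall and 200 mm thick, enclosing an outside footprint 4380×3620 mm (x × y), no floor or roof. The front and back walls (−y and +y sides) run the full x-width; the side walls fit between their inner faces. A door opening 791 mm wide and 1982 mm tall is cut through the front wall from the floor up, its −x edge 1001 mm from the wall's −x end.


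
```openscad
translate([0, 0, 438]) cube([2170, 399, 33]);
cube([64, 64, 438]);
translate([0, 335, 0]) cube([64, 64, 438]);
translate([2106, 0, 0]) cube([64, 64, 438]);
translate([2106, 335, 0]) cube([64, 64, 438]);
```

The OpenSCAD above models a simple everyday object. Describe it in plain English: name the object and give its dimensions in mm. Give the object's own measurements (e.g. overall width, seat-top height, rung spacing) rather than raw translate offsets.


A bench: a 2170×399 mm seat slab, 33 mm thick, top at z = 471 mm, on four 64×64 mm square legs flush with the seat corners and standing on z = 0.


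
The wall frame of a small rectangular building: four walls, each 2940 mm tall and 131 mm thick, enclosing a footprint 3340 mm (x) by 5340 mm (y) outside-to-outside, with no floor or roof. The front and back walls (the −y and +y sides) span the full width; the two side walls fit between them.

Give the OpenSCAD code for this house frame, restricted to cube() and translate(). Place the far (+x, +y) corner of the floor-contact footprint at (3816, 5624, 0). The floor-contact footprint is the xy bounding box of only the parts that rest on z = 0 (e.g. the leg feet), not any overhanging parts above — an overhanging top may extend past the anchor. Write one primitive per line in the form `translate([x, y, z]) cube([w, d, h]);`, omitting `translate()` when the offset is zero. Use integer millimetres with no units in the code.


translate([476, 284, 0]) cube([3340, 131, 2940]);
translate([476, 5493, 0]) cube([3340, 131, 2940]);
translate([476, 415, 0]) cube([131, 5078, 2940]);
translate([3685, 415, 0]) cube([131, 5078, 2940]);


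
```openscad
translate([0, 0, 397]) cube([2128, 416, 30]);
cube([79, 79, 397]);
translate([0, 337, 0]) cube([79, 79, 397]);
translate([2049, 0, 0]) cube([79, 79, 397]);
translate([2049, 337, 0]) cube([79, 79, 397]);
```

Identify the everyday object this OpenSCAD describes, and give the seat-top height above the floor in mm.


A bench. The seat-top height is 427 mm.

A long slab on four corner posts — a bench. The slab sits at z = 397 with thickness 30, so the top is 397 + 30 = 427 mm.


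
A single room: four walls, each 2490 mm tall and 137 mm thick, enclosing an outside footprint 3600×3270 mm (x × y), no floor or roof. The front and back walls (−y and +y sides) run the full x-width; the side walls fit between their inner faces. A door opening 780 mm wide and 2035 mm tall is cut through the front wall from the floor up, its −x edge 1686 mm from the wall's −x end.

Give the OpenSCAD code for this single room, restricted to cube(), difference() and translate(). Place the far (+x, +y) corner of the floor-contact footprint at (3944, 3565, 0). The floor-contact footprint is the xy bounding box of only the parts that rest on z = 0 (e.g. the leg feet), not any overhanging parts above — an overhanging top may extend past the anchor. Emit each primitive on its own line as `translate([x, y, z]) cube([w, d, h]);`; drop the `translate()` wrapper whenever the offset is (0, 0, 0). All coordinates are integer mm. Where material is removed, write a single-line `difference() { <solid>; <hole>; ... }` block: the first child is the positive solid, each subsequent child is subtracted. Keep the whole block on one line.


difference() { translate([344, 295, 0]) cube([3600, 137, 2490]); translate([2030, 295, 0]) cube([780, 137, 2035]); }
translate([344, 3428, 0]) cube([3600, 137, 2490]);
translate([344, 432, 0]) cube([137, 2996, 2490]);
translate([3807, 432, 0]) cube([137, 2996, 2490]);


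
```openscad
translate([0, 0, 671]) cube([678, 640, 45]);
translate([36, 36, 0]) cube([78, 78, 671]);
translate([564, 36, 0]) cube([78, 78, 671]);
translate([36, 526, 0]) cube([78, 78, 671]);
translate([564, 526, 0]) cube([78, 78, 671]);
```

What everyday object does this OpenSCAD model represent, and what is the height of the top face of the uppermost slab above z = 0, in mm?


A table. The table height is 716 mm.

A 678×640×45 slab sits at z = 671 on four 78 mm square posts — a table. The top surface is at 671 + 45 = 716 mm.


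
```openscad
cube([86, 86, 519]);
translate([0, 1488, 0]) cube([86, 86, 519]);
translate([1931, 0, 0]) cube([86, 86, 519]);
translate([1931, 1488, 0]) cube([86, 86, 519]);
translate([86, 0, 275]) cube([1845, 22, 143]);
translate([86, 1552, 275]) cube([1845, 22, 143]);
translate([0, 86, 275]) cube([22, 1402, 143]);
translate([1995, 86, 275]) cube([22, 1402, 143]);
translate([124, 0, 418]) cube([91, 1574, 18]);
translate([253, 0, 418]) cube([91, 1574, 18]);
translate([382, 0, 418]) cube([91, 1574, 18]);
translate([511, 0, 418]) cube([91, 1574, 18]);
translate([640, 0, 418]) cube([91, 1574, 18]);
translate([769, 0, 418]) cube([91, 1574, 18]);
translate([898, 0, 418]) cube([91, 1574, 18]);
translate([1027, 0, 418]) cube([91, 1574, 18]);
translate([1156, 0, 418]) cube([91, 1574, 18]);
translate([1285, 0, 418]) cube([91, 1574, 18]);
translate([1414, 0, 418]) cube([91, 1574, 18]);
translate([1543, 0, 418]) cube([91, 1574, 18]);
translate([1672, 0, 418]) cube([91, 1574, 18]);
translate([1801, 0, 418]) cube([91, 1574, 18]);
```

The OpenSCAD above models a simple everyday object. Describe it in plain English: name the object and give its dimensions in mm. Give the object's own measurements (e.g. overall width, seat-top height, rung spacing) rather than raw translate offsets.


A bed frame 2017 mm long (x) by 1574 mm wide (y). Four 86×86 mm corner posts, 519 mm tall, at the corners of the footprint. Four rails of 22 mm thickness and 143 mm height run between adjacent posts with their undersides at z = 275 mm, their outer faces flush with the outside of the frame (the two x-running rails run between the posts' inner faces; the two y-running rails run between the posts' inner faces). 14 slats, each 91 mm wide (x) and 18 mm thick, lie across the top of the two x-running rails, running the full 1574 mm width of the frame in y; along x they sit between the end posts with a 38 mm gap after the −x posts and between neighbouring slats, leaving 39 mm before the +x posts.


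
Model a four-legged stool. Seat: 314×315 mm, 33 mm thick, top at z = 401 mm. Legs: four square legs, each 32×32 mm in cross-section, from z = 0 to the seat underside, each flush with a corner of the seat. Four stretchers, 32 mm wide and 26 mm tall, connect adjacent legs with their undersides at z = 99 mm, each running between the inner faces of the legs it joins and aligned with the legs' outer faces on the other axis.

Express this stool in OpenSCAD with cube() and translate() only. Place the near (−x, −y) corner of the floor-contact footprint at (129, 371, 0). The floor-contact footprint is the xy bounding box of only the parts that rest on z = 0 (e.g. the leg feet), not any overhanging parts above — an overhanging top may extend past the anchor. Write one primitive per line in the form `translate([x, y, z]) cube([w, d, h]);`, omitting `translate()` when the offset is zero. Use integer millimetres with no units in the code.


// leg_h = 401 - 33 = 368
// stretcher span = 314 - 2*32 = 250
translate([129, 371, 368]) cube([314, 315, 33]);
translate([129, 371, 0]) cube([32, 32, 368]);
translate([411, 371, 0]) cube([32, 32, 368]);
translate([129, 654, 0]) cube([32, 32, 368]);
translate([411, 654, 0]) cube([32, 32, 368]);
translate([161, 371, 99]) cube([250, 32, 26]);
translate([161, 654, 99]) cube([250, 32, 26]);
translate([129, 403, 99]) cube([32, 251, 26]);
translate([411, 403, 99]) cube([32, 251, 26]);


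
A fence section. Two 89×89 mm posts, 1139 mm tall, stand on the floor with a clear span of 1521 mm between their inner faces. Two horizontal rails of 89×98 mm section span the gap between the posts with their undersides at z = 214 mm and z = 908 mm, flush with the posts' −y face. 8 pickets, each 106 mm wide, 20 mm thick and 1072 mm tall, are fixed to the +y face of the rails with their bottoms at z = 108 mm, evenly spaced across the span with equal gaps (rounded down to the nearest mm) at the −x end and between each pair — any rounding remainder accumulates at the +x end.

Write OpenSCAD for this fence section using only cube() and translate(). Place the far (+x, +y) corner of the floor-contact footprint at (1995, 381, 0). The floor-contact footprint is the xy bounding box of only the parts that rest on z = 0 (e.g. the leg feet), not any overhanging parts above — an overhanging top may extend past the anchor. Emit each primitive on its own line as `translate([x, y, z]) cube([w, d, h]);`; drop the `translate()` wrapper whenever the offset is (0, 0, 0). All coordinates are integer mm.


translate([296, 292, 0]) cube([89, 89, 1139]);
translate([1906, 292, 0]) cube([89, 89, 1139]);
translate([385, 292, 214]) cube([1521, 89, 98]);
translate([385, 292, 908]) cube([1521, 89, 98]);
translate([459, 381, 108]) cube([106, 20, 1072]);
translate([639, 381, 108]) cube([106, 20, 1072]);
translate([819, 381, 108]) cube([106, 20, 1072]);
translate([999, 381, 108]) cube([106, 20, 1072]);
translate([1179, 381, 108]) cube([106, 20, 1072]);
translate([1359, 381, 108]) cube([106, 20, 1072]);
translate([1539, 381, 108]) cube([106, 20, 1072]);
translate([1719, 381, 108]) cube([106, 20, 1072]);


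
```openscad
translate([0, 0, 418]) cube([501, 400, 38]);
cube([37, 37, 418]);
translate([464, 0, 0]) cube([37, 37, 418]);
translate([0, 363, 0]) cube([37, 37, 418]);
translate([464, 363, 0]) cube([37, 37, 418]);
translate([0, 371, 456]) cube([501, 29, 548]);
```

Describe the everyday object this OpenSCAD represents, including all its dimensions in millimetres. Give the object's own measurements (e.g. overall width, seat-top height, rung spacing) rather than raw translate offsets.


A chair. The seat is a 501×400×38 mm slab with its top at z = 456 mm, on four 37×37 mm corner legs (flush with the seat edges, standing on z = 0). A flat backrest 29 mm thick, 548 mm tall, spans the full seat width and rises from the seat top along its +y edge, rear face flush with the rear of the seat.


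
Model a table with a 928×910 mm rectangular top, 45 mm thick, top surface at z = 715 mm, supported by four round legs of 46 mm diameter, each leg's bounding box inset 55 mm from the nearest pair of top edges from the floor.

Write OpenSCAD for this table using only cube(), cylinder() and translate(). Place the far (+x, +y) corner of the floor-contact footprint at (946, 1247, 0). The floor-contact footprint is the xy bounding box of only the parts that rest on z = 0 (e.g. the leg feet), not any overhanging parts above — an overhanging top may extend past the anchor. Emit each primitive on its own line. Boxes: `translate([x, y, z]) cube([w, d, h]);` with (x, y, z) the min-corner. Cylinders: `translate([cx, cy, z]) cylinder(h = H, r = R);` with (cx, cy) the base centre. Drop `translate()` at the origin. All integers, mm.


translate([73, 392, 670]) cube([928, 910, 45]);
translate([151, 470, 0]) cylinder(h = 670, r = 23);
translate([923, 470, 0]) cylinder(h = 670, r = 23);
translate([151, 1224, 0]) cylinder(h = 670, r = 23);
translate([923, 1224, 0]) cylinder(h = 670, r = 23);


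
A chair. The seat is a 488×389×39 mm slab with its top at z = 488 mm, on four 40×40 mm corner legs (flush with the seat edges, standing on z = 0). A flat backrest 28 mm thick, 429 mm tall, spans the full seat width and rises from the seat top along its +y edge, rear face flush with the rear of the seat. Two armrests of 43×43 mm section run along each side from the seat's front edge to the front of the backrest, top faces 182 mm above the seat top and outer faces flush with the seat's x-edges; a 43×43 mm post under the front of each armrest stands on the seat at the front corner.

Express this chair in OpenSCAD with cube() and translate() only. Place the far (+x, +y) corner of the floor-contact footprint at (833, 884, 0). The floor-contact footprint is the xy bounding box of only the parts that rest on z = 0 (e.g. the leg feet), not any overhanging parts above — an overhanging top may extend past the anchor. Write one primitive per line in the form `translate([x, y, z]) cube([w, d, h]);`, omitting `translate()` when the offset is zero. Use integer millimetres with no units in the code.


translate([345, 495, 449]) cube([488, 389, 39]);
translate([345, 495, 0]) cube([40, 40, 449]);
translate([793, 495, 0]) cube([40, 40, 449]);
translate([345, 844, 0]) cube([40, 40, 449]);
translate([793, 844, 0]) cube([40, 40, 449]);
translate([345, 856, 488]) cube([488, 28, 429]);
translate([345, 495, 627]) cube([43, 361, 43]);
translate([790, 495, 627]) cube([43, 361, 43]);
translate([345, 495, 488]) cube([43, 43, 139]);
translate([790, 495, 488]) cube([43, 43, 139]);


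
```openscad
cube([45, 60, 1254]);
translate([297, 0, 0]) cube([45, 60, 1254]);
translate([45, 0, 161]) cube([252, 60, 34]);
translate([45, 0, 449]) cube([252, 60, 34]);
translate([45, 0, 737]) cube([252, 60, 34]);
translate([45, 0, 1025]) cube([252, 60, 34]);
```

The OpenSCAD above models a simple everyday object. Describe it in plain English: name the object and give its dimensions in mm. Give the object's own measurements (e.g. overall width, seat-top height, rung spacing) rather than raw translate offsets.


A straight ladder. Two 45×60 mm vertical rails, 1254 mm tall, stand 342 mm apart (outside-to-outside) with their front faces coplanar on the −y side. 4 rungs, each 60 mm deep and 34 mm tall, span between the inner faces of the rails, front faces flush with the rails. The lowest rung's underside is at z = 161 mm and rungs are spaced 288 mm apart (underside to underside).


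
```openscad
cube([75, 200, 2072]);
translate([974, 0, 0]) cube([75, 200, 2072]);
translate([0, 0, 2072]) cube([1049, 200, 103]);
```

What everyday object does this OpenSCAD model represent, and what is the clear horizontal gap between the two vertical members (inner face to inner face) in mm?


A door frame. The clear opening width is 899 mm.

Two 2072 mm tall posts with a header on top — a door frame. The left jamb is 75 mm wide at x = 0; the right jamb starts at x = 974. The clear opening is 974 − 75 = 899 mm.


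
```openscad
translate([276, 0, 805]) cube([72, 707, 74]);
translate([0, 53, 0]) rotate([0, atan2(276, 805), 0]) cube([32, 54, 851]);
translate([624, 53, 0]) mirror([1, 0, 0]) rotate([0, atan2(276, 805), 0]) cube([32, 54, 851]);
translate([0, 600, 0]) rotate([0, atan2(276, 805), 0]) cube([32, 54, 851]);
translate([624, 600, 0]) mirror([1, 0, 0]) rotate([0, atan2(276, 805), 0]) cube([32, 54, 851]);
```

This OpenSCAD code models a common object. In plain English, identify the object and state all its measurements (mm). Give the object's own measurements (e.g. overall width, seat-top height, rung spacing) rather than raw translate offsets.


A sawhorse. A 72×707×74 mm beam (x, y, z) sits on two A-frame leg pairs. Each pair is two raked legs of 32×54 mm section (54 mm along y) splaying symmetrically in x. Each leg rises 805 mm vertically over 276 mm of horizontal reach and is 851 mm long along its own axis. Every leg's outer bottom edge rests on the floor and its outer top edge meets a bottom edge of the beam — the left legs (tilting toward +x) meet the beam's −x bottom edge, the right legs (their mirror images, tilting toward −x) meet its +x bottom edge — so the leg tops tuck under the beam, the beam's underside is 805 mm above the floor, and the feet are 624 mm apart outside-to-outside with the beam centred between them. The two leg pairs are set in 53 mm from either end of the beam.


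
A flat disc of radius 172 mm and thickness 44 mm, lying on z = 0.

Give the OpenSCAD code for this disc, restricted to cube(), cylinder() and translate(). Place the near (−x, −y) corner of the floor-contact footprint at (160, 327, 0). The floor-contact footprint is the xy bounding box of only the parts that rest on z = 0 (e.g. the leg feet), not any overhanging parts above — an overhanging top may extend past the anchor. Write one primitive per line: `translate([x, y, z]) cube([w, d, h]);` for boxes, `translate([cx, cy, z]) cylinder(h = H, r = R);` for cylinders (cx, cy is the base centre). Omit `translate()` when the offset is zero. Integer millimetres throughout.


translate([332, 499, 0]) cylinder(h = 44, r = 172);


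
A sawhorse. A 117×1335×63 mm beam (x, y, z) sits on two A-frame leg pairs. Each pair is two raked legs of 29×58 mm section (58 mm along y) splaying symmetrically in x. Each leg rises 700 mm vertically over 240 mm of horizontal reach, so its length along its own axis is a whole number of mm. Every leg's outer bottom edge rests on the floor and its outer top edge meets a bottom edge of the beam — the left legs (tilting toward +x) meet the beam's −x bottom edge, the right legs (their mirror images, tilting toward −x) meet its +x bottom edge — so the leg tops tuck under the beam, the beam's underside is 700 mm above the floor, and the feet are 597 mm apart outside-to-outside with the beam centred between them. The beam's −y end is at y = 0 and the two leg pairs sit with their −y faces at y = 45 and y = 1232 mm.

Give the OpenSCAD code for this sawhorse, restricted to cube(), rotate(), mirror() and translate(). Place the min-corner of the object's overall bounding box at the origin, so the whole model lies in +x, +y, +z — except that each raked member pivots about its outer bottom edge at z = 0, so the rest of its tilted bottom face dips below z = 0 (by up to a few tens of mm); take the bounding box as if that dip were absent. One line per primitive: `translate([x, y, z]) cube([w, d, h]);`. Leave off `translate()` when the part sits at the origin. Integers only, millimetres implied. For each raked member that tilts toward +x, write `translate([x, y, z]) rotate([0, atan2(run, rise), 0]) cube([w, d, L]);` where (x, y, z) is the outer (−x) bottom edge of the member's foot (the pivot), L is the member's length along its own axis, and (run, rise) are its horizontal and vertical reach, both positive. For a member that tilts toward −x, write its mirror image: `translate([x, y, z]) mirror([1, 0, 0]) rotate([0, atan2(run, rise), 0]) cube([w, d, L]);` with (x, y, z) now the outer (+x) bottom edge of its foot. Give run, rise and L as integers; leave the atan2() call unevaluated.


translate([240, 0, 700]) cube([117, 1335, 63]);
translate([0, 45, 0]) rotate([0, atan2(240, 700), 0]) cube([29, 58, 740]);
translate([597, 45, 0]) mirror([1, 0, 0]) rotate([0, atan2(240, 700), 0]) cube([29, 58, 740]);
translate([0, 1232, 0]) rotate([0, atan2(240, 700), 0]) cube([29, 58, 740]);
translate([597, 1232, 0]) mirror([1, 0, 0]) rotate([0, atan2(240, 700), 0]) cube([29, 58, 740]);


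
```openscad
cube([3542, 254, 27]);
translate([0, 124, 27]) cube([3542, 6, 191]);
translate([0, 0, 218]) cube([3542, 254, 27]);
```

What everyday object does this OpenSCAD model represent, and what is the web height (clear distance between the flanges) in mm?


An I-beam. The web height is 191 mm.

Two wide flanges with a thin centred web — an I-beam. Overall 245 mm minus two 27 mm flanges gives a web of 245 − 2·27 = 191 mm.


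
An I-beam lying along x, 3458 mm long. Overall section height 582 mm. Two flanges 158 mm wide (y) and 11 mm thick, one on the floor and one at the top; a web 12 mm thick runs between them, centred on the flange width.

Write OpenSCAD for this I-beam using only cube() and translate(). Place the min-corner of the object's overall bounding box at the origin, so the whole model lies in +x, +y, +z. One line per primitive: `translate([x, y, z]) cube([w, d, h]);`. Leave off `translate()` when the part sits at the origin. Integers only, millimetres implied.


cube([3458, 158, 11]);
translate([0, 73, 11]) cube([3458, 12, 560]);
translate([0, 0, 571]) cube([3458, 158, 11]);


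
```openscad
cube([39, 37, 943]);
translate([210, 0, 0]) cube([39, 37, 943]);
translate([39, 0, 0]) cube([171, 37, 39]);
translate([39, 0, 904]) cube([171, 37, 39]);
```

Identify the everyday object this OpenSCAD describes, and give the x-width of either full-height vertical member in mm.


A picture frame. The border width is 39 mm.

Four thin pieces enclosing a rectangular opening — a picture frame. The two full-height stiles are 943 mm tall; the top rail sits at z = 904 and is 39 mm tall, so the border above the opening is 943 − 904 = 39 mm, matching the stile x-width.


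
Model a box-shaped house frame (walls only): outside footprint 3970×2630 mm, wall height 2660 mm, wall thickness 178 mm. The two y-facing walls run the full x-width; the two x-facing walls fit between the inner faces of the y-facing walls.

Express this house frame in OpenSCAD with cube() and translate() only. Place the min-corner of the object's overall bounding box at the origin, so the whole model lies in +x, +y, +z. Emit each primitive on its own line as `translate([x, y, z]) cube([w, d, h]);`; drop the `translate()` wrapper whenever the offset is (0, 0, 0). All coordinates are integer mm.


cube([3970, 178, 2660]);
translate([0, 2452, 0]) cube([3970, 178, 2660]);
translate([0, 178, 0]) cube([178, 2274, 2660]);
translate([3792, 178, 0]) cube([178, 2274, 2660]);


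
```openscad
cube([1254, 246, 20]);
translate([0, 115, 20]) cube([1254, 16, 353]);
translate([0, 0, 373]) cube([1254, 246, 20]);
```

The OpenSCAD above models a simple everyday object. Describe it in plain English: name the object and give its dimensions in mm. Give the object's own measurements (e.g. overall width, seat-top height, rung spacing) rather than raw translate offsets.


An I-beam lying along x, 1254 mm long. Overall section height 393 mm. Two flanges 246 mm wide (y) and 20 mm thick, one on the floor and one at the top; a web 16 mm thick runs between them, centred on the flange width.


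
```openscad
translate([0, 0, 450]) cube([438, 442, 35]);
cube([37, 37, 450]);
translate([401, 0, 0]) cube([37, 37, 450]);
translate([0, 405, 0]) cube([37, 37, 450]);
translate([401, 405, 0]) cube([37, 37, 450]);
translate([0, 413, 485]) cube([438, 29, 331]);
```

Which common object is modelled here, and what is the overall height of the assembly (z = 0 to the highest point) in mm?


A chair. The overall height is 816 mm.

A slab on four corner posts with a tall panel at the back — a chair. The seat slab sits at z = 450 with thickness 35, and the 331 mm backrest starts at the seat top, so the overall height is 450 + 35 + 331 = 816 mm.


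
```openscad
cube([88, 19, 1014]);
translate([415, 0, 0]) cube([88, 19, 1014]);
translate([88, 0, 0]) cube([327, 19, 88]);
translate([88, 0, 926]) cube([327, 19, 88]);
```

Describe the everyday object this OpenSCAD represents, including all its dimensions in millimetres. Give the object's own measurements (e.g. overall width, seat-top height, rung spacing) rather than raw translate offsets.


A rectangular picture frame lying in the x–z plane (depth along y). The opening is 327 mm wide (x) by 838 mm tall (z), surrounded by a border 88 mm wide on all four sides. The frame is 19 mm deep and is made of two full-height vertical stiles with two horizontal rails fitted between them.


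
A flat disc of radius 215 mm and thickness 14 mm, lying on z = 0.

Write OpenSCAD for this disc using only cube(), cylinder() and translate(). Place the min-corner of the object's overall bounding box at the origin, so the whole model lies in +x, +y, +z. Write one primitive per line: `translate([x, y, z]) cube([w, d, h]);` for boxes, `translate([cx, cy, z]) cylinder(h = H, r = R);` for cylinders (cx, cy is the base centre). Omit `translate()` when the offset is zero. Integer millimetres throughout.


translate([215, 215, 0]) cylinder(h = 14, r = 215);
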